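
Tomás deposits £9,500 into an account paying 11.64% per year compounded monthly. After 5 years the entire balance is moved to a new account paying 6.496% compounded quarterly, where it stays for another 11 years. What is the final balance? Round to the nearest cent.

£34,443.04

Phase 1: 9,500·(1 + 0.0097)^60 ≈ 16,953.7190.
Phase 2: 16,953.7190·(1 + 0.01624)^44 ≈ 34,443.0438.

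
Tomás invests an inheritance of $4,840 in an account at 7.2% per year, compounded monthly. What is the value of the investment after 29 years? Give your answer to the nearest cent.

Periodic rate = 7.2%/12 = 0.006; periods = 12·29 = 348.
A = 4,840·(1 + 0.006)^348 ≈ 4,840·8.018576752 ≈ 38,809.9115.

$38,809.91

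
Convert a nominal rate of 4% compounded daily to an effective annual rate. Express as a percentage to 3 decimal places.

EAR = (1 + 4%/365)^365 − 1 = (1 + 0.000109589)^365 − 1.
(1 + 0.000109589)^365 ≈ 1.040808, so EAR ≈ 4.08085%.

4.081%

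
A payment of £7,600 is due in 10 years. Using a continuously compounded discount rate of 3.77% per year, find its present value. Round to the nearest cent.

P = A·e^(−rt) = 7,600·e^(−0.377).
e^(−0.377) ≈ 0.6859160739, so P ≈ 5,212.9622.

£5,212.96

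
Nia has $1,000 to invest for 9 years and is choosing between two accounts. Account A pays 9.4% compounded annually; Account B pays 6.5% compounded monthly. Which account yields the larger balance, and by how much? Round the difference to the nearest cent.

A: (1 + 0.094)^9 ≈ 2.244687551, so 1,000 × 2.244687551 ≈ 2,244.6876.
B: (1 + 0.065/12)^108 ≈ 1.792159511, so 1,000 × 1.792159511 ≈ 1,792.1595.
Difference ≈ 452.5280 in favor of A.

Account A, by $452.53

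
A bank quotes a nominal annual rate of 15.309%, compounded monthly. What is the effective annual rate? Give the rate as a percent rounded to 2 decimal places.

One year is 12 periods at 0.0127575 each: (1 + 0.0127575)^12 ≈ 1.164302.
EAR = 1.164302 − 1 ≈ 16.43019%.

16.43%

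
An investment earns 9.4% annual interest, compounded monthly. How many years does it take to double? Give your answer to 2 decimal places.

7.40 years

(1 + 0.00783333)^(12t) = 2.
12t = ln 2 / ln(1 + 0.00783333) ≈ 0.69315/0.00780281 ≈ 88.8330.
t ≈ 7.4027.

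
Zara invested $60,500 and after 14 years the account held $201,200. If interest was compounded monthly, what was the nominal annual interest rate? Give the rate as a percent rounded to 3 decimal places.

The 168-period growth factor is 201,200/60,500 = 3.32562.
r/12 = 3.32562^(1/168) − 1 ≈ 0.00717836, so r ≈ 12·0.00717836 = 8.61403%.

8.614%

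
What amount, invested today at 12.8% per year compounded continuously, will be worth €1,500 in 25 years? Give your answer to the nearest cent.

€61.14

P = A·e^(−rt) = 1,500·e^(−3.2).
e^(−3.2) ≈ 0.04076220398, so P ≈ 61.1433.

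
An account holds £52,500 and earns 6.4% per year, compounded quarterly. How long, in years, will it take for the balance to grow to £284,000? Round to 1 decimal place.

26.6 years

(1 + 0.016)^(4t) = 284,000/52,500 = 5.4095.
4t·ln(1 + 0.016) = ln(5.4095); 4t = 1.6882/0.0158733 ≈ 106.3519.
t ≈ 26.5880 years.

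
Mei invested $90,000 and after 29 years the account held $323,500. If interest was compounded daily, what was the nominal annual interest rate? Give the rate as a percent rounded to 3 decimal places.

The 10585-period growth factor is 323,500/90,000 = 3.59444.
r/365 = 3.59444^(1/10585) − 1 ≈ 0.000120875, so r ≈ 365·0.000120875 = 4.41195%.

4.412%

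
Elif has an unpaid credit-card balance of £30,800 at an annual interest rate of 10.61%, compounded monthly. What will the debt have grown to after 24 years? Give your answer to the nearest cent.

Periodic rate = 10.61%/12 = 0.00884167; periods = 12·24 = 288.
A = 30,800·(1 + 0.1061/12)^288 ≈ 30,800·12.6190642738 ≈ 388,667.1796.

£388,667.18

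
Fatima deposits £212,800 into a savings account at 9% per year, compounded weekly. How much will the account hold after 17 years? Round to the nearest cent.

Growth factor = (1 + 0.09/52)^884 ≈ 4.61207326169.
A ≈ 212,800 × 4.61207326169 ≈ 981,449.1901.

£981,449.19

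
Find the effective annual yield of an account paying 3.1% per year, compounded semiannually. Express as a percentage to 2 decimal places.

3.12%

One year is 2 periods at 0.0155 each: (1 + 0.0155)^2 ≈ 1.03124.
EAR = 1.03124 − 1 ≈ 3.12403%.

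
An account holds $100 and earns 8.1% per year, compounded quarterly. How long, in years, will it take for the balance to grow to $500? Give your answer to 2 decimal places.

20.07 years

(1 + 0.02025)^(4t) = 500/100 = 5.
4t·ln(1 + 0.02025) = ln(5); 4t = 1.6094/0.0200477 ≈ 80.2804.
t ≈ 20.0701 years.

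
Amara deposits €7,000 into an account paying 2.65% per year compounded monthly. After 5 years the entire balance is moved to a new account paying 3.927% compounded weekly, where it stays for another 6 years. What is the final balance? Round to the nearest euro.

After 5 years at 2.65%: 7,000 × 1.1415122438 ≈ 7,990.5857.
Then 6 years at 3.927%: 7,990.5857 × 1.2655807093 ≈ 10,112.7311.

€10,113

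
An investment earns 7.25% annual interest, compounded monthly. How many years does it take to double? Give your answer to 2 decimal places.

9.59 years

(1 + 0.00604167)^(12t) = 2.
12t = ln 2 / ln(1 + 0.00604167) ≈ 0.69315/0.00602349 ≈ 115.0740.
t ≈ 9.5895.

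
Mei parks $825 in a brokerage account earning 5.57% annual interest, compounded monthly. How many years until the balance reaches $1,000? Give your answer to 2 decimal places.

(1 + 0.00464167)^(12t) = 1,000/825 = 1.2121.
12t·ln(1 + 0.00464167) = ln(1.2121); 12t = 0.19237/0.00463093 ≈ 41.5407.
t ≈ 3.4617 years.

3.46 years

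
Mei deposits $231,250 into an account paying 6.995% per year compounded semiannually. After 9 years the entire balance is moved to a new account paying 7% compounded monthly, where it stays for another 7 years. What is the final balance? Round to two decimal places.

After 9 years at 6.995%: 231,250 × 1.85668175731 ≈ 429,357.6564.
Then 7 years at 7%: 429,357.6564 × 1.62999405407 ≈ 699,850.4270.

$699,850.43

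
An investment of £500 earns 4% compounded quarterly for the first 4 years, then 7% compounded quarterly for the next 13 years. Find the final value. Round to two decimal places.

After 4 years at 4%: 500 × 1.172578645 ≈ 586.2893.
Then 13 years at 7%: 586.2893 × 2.464845661 ≈ 1,445.1127.

£1,445.11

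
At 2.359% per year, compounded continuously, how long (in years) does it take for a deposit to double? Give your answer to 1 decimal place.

29.4 years

e^(0.02359t) = 2, so 0.02359t = ln 2 ≈ 0.69315.
t ≈ 0.69315/0.02359 ≈ 29.3831.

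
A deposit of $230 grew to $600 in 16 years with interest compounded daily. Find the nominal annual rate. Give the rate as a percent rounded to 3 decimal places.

The 5840-period growth factor is 600/230 = 2.6087.
r/365 = 2.6087^(1/5840) − 1 ≈ 0.0001642, so r ≈ 365·0.0001642 = 5.99331%.

5.993%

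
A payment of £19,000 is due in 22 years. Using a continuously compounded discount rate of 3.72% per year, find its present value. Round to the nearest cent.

P = A·e^(−rt) = 19,000·e^(−0.8184).
e^(−0.8184) ≈ 0.44113690921, so P ≈ 8,381.6013.

£8,381.60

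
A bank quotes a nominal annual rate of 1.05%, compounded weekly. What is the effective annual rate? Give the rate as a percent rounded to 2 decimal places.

EAR = (1 + 1.05%/52)^52 − 1 = (1 + 0.000201923)^52 − 1.
(1 + 0.000201923)^52 ≈ 1.010554, so EAR ≈ 1.05542%.

1.06%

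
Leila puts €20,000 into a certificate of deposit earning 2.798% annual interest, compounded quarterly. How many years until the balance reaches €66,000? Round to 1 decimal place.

42.8 years

(1 + 0.006995)^(4t) = 66,000/20,000 = 3.3.
4t·ln(1 + 0.006995) = ln(3.3); 4t = 1.1939/0.00697065 ≈ 171.2785.
t ≈ 42.8196 years.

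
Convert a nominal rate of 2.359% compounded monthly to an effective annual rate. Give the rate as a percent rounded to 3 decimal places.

EAR = (1 + 2.359%/12)^12 − 1 = (1 + 0.00196583)^12 − 1.
(1 + 0.00196583)^12 ≈ 1.023847, so EAR ≈ 2.38467%.

2.385%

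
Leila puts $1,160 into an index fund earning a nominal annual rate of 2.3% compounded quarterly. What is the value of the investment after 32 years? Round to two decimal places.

$2,416.48

Growth factor = (1 + 0.00575)^128 ≈ 2.083172718.
A ≈ 1,160 × 2.083172718 ≈ 2,416.4804.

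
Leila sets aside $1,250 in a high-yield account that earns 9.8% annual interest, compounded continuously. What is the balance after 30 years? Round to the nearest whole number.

A = P·e^(rt) = 1,250·e^(0.098·30) = 1,250·e^2.94.
e^2.94 ≈ 18.915846312, so A ≈ 23,644.8079.

$23,645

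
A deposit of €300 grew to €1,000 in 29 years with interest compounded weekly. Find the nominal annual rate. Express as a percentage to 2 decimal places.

(1 + r/52)^1508 = 1,000/300 = 3.33333.
1 + r/52 = 3.33333^(1/1508) ≈ 1.000799, so r/52 ≈ 0.000798709.
r ≈ 52·0.000798709 = 4.15329%.

4.15%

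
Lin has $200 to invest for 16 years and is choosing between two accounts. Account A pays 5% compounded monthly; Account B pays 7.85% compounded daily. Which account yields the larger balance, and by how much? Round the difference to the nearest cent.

Account B, by $257.81

Account A growth factor: (1 + 0.05/12)^192 ≈ 2.22184504; balance ≈ 444.3690.
Account B growth factor: (1 + 0.0785/365)^5840 ≈ 3.51087381; balance ≈ 702.1748.
Account B is larger by 257.8058.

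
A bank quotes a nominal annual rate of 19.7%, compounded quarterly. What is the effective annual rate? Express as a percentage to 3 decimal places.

One year is 4 periods at 0.04925 each: (1 + 0.04925)^4 ≈ 1.212037.
EAR = 1.212037 − 1 ≈ 21.20371%.

21.204%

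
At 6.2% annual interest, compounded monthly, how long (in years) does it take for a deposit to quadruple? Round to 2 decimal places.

22.42 years

(1 + 0.00516667)^(12t) = 4.
12t = ln 4 / ln(1 + 0.00516667) ≈ 1.3863/0.00515337 ≈ 269.0076.
t ≈ 22.4173.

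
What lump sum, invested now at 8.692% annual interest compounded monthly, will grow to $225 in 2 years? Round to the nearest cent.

Growth factor = (1 + 0.08692/12)^24 ≈ 1.18911988.
P = 225/1.18911988 ≈ 189.2156.

$189.22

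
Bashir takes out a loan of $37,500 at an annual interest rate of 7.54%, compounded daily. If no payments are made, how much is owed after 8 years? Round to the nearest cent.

Periodic rate = 7.54%/365 = 0.000206575; periods = 365·8 = 2920.
A = 37,500·(1 + 0.0754/365)^2920 ≈ 37,500·1.8278450514 ≈ 68,544.1894.

$68,544.19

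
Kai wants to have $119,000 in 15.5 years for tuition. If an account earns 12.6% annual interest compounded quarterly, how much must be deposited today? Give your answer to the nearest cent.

Growth factor = (1 + 0.0315)^62 ≈ 6.84057176017.
P = 119,000/6.84057176017 ≈ 17,396.2067.

$17,396.21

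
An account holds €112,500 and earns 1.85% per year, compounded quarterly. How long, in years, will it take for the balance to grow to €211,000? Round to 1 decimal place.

We need (1 + 0.004625)^(4t) = 1.8756, so 4t = ln 1.8756 / ln 1.004625 ≈ 136.2937.
t ≈ 136.2937/4 = 34.0734 years.

34.1 years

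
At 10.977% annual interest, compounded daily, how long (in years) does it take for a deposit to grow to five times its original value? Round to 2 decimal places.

(1 + 0.00030074)^(365t) = 5.
365t = ln 5 / ln(1 + 0.00030074) ≈ 1.6094/0.000300695 ≈ 5352.4020.
t ≈ 14.6641.

14.66 years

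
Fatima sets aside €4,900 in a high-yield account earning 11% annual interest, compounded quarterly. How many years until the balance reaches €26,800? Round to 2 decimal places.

15.66 years

We need (1 + 0.0275)^(4t) = 5.4694, so 4t = ln 5.4694 / ln 1.0275 ≈ 62.6336.
t ≈ 62.6336/4 = 15.6584 years.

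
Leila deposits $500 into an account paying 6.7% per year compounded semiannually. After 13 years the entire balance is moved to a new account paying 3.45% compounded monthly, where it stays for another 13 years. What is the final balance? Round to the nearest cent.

$1,843.08

Phase 1: 500·(1 + 0.0335)^26 ≈ 1,177.7212.
Phase 2: 1,177.7212·(1 + 0.002875)^156 ≈ 1,843.0797.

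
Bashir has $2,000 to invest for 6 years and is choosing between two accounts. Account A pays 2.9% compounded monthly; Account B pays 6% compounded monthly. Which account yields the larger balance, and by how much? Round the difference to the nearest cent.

Account B, by $484.48

A: (1 + 0.029/12)^72 ≈ 1.189805785, so 2,000 × 1.189805785 ≈ 2,379.6116.
B: (1 + 0.005)^72 ≈ 1.432044278, so 2,000 × 1.432044278 ≈ 2,864.0886.
Difference ≈ 484.4770 in favor of B.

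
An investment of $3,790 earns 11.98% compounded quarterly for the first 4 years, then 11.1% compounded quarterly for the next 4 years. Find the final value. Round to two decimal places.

Phase 1: 3,790·(1 + 0.02995)^16 ≈ 6,077.1154.
Phase 2: 6,077.1154·(1 + 0.02775)^16 ≈ 9,416.6678.

$9,416.67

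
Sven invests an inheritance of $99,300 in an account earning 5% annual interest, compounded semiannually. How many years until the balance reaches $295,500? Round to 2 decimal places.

22.08 years

We need (1 + 0.025)^(2t) = 2.9758, so 2t = ln 2.9758 / ln 1.025 ≈ 44.1639.
t ≈ 44.1639/2 = 22.0820 years.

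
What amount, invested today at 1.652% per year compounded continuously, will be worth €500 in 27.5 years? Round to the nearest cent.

P = A·e^(−rt) = 500·e^(−0.4543).
e^(−0.4543) ≈ 0.634892237, so P ≈ 317.4461.

€317.45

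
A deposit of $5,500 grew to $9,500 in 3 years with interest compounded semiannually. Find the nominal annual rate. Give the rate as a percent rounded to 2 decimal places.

(1 + r/2)^6 = 9,500/5,500 = 1.72727.
1 + r/2 = 1.72727^(1/6) ≈ 1.095368, so r/2 ≈ 0.0953683.
r ≈ 2·0.0953683 = 19.07365%.

19.07%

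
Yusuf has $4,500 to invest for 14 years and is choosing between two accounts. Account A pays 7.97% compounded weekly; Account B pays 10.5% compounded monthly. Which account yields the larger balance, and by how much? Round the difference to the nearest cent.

Account A growth factor: (1 + 0.0797/52)^728 ≈ 3.0494028473; balance ≈ 13,722.3128.
Account B growth factor: (1 + 0.00875)^168 ≈ 4.3215149391; balance ≈ 19,446.8172.
Account B is larger by 5,724.5044.

Account B, by $5,724.50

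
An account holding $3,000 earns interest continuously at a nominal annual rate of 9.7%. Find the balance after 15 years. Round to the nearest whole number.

A = P·e^(rt) = 3,000·e^(0.097·15) = 3,000·e^1.455.
e^1.455 ≈ 4.2844834656, so A ≈ 12,853.4504.

$12,853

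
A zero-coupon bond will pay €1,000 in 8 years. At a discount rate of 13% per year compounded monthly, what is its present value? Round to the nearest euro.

Growth factor = (1 + 0.13/12)^96 ≈ 2.81343744.
P = 1,000/2.81343744 ≈ 355.4371.

€355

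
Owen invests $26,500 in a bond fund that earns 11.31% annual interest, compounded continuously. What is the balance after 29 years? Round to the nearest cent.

A = P·e^(rt) = 26,500·e^(0.1131·29) = 26,500·e^3.2799.
e^3.2799 ≈ 26.5731152555, so A ≈ 704,187.5543.

$704,187.55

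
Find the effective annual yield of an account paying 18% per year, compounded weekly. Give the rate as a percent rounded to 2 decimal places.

19.68%

One year is 52 periods at 0.00346154 each: (1 + 0.00346154)^52 ≈ 1.196845.
EAR = 1.196845 − 1 ≈ 19.68453%.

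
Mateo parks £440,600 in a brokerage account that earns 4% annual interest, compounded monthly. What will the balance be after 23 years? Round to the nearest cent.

Growth factor = (1 + 0.04/12)^276 ≈ 2.505454275445.
A ≈ 440,600 × 2.505454275445 ≈ 1,103,903.1538.

£1,103,903.15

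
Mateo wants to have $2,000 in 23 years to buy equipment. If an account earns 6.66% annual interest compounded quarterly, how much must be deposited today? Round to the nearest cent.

Growth factor = (1 + 0.01665)^92 ≈ 4.568512093.
P = 2,000/4.568512093 ≈ 437.7793.

$437.78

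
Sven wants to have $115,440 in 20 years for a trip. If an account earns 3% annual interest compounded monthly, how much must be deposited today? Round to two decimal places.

Growth factor = (1 + 0.0025)^240 ≈ 1.82075499532.
P = 115,440/1.82075499532 ≈ 63,402.2701.

$63,402.27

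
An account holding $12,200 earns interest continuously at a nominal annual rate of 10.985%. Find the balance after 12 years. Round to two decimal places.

$45,587.61

A = P·e^(rt) = 12,200·e^(0.10985·12) = 12,200·e^1.3182.
e^1.3182 ≈ 3.7366892795, so A ≈ 45,587.6092.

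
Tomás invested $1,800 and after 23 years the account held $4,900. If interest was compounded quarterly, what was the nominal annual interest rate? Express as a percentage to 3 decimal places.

The 92-period growth factor is 4,900/1,800 = 2.72222.
r/4 = 2.72222^(1/92) − 1 ≈ 0.0109448, so r ≈ 4·0.0109448 = 4.37791%.

4.378%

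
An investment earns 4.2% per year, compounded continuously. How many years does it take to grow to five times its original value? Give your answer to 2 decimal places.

38.32 years

e^(0.042t) = 5, so 0.042t = ln 5 ≈ 1.6094.
t ≈ 1.6094/0.042 ≈ 38.3200.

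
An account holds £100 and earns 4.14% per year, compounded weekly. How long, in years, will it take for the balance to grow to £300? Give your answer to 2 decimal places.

(1 + 0.000796154)^(52t) = 300/100 = 3.
52t·ln(1 + 0.000796154) = ln(3); 52t = 1.0986/0.000795837 ≈ 1380.4487.
t ≈ 26.5471 years.

26.55 years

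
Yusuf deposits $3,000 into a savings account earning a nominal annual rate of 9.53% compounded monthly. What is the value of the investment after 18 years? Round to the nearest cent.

$16,564.08

Growth factor = (1 + 0.0953/12)^216 ≈ 5.5213604183.
A ≈ 3,000 × 5.5213604183 ≈ 16,564.0813.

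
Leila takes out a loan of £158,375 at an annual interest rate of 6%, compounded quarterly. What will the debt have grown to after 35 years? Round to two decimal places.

£1,273,305.29

Periodic rate = 6%/4 = 0.015; periods = 4·35 = 140.
A = 158,375·(1 + 0.015)^140 ≈ 158,375·8.0398123963 ≈ 1,273,305.2883.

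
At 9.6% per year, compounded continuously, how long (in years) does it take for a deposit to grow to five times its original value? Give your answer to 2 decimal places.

16.76 years

e^(0.096t) = 5, so 0.096t = ln 5 ≈ 1.6094.
t ≈ 1.6094/0.096 ≈ 16.7650.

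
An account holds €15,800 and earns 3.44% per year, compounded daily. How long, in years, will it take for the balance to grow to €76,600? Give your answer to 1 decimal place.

45.9 years

We need (1 + 0.0000942466)^(365t) = 4.8481, so 365t = ln 4.8481 / ln 1.000094 ≈ 16750.3330.
t ≈ 16750.3330/365 = 45.8913 years.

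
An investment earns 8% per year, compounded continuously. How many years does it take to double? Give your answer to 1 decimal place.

e^(0.08t) = 2, so 0.08t = ln 2 ≈ 0.69315.
t ≈ 0.69315/0.08 ≈ 8.6643.

8.7 years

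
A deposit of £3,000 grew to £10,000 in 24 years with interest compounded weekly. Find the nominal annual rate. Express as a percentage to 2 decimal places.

The 1248-period growth factor is 10,000/3,000 = 3.33333.
r/52 = 3.33333^(1/1248) − 1 ≈ 0.000965187, so r ≈ 52·0.000965187 = 5.01897%.

5.02%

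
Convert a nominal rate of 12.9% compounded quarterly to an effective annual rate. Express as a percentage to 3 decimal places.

One year is 4 periods at 0.03225 each: (1 + 0.03225)^4 ≈ 1.135376.
EAR = 1.135376 − 1 ≈ 13.53756%.

13.538%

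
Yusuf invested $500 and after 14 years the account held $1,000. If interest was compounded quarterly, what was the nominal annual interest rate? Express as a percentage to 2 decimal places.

The 56-period growth factor is 1,000/500 = 2.
r/4 = 2^(1/56) − 1 ≈ 0.0124545, so r ≈ 4·0.0124545 = 4.98182%.

4.98%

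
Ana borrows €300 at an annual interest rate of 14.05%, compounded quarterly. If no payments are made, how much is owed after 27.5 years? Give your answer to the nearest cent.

€13,376.08

Growth factor = (1 + 0.035125)^110 ≈ 44.586947573.
A ≈ 300 × 44.586947573 ≈ 13,376.0843.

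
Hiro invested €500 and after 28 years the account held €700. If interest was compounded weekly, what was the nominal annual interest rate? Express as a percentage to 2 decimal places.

1.20%

(1 + r/52)^1456 = 700/500 = 1.4.
1 + r/52 = 1.4^(1/1456) ≈ 1.000231, so r/52 ≈ 0.00023112.
r ≈ 52·0.00023112 = 1.20183%.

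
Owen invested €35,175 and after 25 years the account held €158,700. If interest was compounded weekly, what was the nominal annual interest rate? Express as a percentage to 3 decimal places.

6.030%

The 1300-period growth factor is 158,700/35,175 = 4.51173.
r/52 = 4.51173^(1/1300) − 1 ≈ 0.00115966, so r ≈ 52·0.00115966 = 6.03021%.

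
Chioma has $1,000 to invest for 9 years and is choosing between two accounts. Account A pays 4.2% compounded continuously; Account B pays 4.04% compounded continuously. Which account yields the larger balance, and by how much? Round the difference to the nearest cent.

A: e^(0.042·9) = e^0.378 ≈ 1.459362943, so 1,000 × 1.459362943 ≈ 1,459.3629.
B: e^(0.0404·9) = e^0.3636 ≈ 1.4384987, so 1,000 × 1.4384987 ≈ 1,438.4987.
Difference ≈ 20.8642 in favor of A.

Account A, by $20.86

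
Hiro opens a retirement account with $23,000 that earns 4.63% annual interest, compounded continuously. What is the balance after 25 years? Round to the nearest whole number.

A = P·e^(rt) = 23,000·e^(0.0463·25) = 23,000·e^1.1575.
e^1.1575 ≈ 3.1819684032, so A ≈ 73,185.2733.

$73,185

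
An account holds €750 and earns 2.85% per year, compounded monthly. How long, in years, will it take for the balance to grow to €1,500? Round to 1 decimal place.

(1 + 0.002375)^(12t) = 1,500/750 = 2.
12t·ln(1 + 0.002375) = ln(2); 12t = 0.69315/0.00237218 ≈ 292.1979.
t ≈ 24.3498 years.

24.3 years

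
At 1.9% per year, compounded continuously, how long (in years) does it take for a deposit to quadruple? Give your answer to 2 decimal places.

72.96 years

e^(0.019t) = 4, so 0.019t = ln 4 ≈ 1.3863.
t ≈ 1.3863/0.019 ≈ 72.9629.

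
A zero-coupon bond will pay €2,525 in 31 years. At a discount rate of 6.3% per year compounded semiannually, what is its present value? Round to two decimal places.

€369.12

Periodic rate = 6.3%/2 = 0.0315; 62 periods.
P = 2,525/(1 + 0.0315)^62 ≈ 2,525/6.84057176 ≈ 369.1212.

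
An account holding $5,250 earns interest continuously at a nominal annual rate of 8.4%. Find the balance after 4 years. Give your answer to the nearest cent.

A = P·e^(rt) = 5,250·e^(0.084·4) = 5,250·e^0.336.
e^0.336 ≈ 1.399339025, so A ≈ 7,346.5299.

$7,346.53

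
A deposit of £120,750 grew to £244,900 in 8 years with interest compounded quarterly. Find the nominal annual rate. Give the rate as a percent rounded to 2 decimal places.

8.94%

The 32-period growth factor is 244,900/120,750 = 2.02816.
r/4 = 2.02816^(1/32) − 1 ≈ 0.0223437, so r ≈ 4·0.0223437 = 8.93748%.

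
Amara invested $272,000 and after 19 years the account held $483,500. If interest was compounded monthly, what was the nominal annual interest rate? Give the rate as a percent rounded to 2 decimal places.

The 228-period growth factor is 483,500/272,000 = 1.77757.
r/12 = 1.77757^(1/228) − 1 ≈ 0.00252621, so r ≈ 12·0.00252621 = 3.03145%.

3.03%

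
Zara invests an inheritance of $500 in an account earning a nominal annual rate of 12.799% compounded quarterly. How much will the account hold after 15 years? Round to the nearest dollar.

Growth factor = (1 + 0.0319975)^60 ≈ 6.617877337.
A ≈ 500 × 6.617877337 ≈ 3,308.9387.

$3,309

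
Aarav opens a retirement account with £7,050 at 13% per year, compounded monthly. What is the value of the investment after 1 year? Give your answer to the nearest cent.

£8,023.13

Growth factor = (1 + 0.13/12)^12 ≈ 1.138032482.
A ≈ 7,050 × 1.138032482 ≈ 8,023.1290.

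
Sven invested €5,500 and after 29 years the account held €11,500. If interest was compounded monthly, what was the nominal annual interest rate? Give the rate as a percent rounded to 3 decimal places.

The 348-period growth factor is 11,500/5,500 = 2.09091.
r/12 = 2.09091^(1/348) − 1 ≈ 0.00212178, so r ≈ 12·0.00212178 = 2.54614%.

2.546%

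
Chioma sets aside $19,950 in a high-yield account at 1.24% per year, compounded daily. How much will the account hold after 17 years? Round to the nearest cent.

$24,631.49

Periodic rate = 1.24%/365 = 0.0000339726; periods = 365·17 = 6205.
A = 19,950·(1 + 0.0124/365)^6205 ≈ 19,950·1.2346609764 ≈ 24,631.4865.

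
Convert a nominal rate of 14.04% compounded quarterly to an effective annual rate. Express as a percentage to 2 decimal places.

14.80%

One year is 4 periods at 0.0351 each: (1 + 0.0351)^4 ≈ 1.147967.
EAR = 1.147967 − 1 ≈ 14.79666%.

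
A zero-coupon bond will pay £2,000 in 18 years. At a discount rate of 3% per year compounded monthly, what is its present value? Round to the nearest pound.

Periodic rate = 3%/12 = 0.0025; 216 periods.
P = 2,000/(1 + 0.0025)^216 ≈ 2,000/1.714850874 ≈ 1,166.2822.

£1,166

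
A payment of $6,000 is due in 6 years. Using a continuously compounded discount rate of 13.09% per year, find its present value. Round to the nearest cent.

$2,735.62

P = A·e^(−rt) = 6,000·e^(−0.7854).
e^(−0.7854) ≈ 0.4559372904, so P ≈ 2,735.6237.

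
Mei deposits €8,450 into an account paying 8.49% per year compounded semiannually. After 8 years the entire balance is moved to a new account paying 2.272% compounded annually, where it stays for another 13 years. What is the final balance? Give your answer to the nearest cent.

Phase 1: 8,450·(1 + 0.04245)^16 ≈ 16,433.8927.
Phase 2: 16,433.8927·(1 + 0.02272)^13 ≈ 22,007.8787.

€22,007.88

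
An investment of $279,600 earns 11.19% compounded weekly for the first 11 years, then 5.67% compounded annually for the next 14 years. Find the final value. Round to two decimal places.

$2,069,473.13

After 11 years at 11.19%: 279,600 × 3.419784358058 ≈ 956,171.7065.
Then 14 years at 5.67%: 956,171.7065 × 2.16433211622 ≈ 2,069,473.1330.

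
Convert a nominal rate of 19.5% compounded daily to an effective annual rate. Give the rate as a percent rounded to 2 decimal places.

One year is 365 periods at 0.000534247 each: (1 + 0.000534247)^365 ≈ 1.215248.
EAR = 1.215248 − 1 ≈ 21.52477%.

21.52%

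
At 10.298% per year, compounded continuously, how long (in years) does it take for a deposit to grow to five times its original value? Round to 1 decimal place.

e^(0.10298t) = 5, so 0.10298t = ln 5 ≈ 1.6094.
t ≈ 1.6094/0.10298 ≈ 15.6286.

15.6 years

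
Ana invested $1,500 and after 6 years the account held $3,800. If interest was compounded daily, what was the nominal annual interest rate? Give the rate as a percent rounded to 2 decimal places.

The 2190-period growth factor is 3,800/1,500 = 2.53333.
r/365 = 2.53333^(1/2190) − 1 ≈ 0.000424536, so r ≈ 365·0.000424536 = 15.49555%.

15.50%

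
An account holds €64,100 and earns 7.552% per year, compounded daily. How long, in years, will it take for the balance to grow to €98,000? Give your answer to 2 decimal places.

5.62 years

We need (1 + 0.000206904)^(365t) = 1.5289, so 365t = ln 1.5289 / ln 1.000207 ≈ 2051.9990.
t ≈ 2051.9990/365 = 5.6219 years.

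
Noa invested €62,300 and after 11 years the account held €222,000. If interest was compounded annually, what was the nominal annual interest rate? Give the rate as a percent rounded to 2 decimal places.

(1 + r)^11 = 222,000/62,300 = 3.5634.
1 + r = 3.5634^(1/11) ≈ 1.122457, so r ≈ 0.122457.
r ≈ 12.24566%.

12.25%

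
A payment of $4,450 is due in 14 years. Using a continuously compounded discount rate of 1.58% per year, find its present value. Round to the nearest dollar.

P = A·e^(−rt) = 4,450·e^(−0.2212).
e^(−0.2212) ≈ 0.801556353, so P ≈ 3,566.9258.

$3,567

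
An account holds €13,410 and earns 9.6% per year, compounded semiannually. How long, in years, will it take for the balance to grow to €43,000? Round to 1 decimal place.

12.4 years

We need (1 + 0.048)^(2t) = 3.2066, so 2t = ln 3.2066 / ln 1.048 ≈ 24.8530.
t ≈ 24.8530/2 = 12.4265 years.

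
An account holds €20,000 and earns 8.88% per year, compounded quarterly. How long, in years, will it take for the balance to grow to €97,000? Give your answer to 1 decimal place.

(1 + 0.0222)^(4t) = 97,000/20,000 = 4.85.
4t·ln(1 + 0.0222) = ln(4.85); 4t = 1.579/0.0219572 ≈ 71.9118.
t ≈ 17.9779 years.

18.0 years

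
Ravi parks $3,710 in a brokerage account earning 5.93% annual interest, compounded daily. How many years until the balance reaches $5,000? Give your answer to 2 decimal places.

5.03 years

(1 + 0.000162466)^(365t) = 5,000/3,710 = 1.3477.
365t·ln(1 + 0.000162466) = ln(1.3477); 365t = 0.29841/0.000162453 ≈ 1836.8811.
t ≈ 5.0326 years.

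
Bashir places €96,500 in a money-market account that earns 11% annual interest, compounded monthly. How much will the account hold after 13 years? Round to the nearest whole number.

€400,626

Periodic rate = 11%/12 = 0.00916667; periods = 12·13 = 156.
A = 96,500·(1 + 0.11/12)^156 ≈ 96,500·4.15156600311 ≈ 400,626.1193.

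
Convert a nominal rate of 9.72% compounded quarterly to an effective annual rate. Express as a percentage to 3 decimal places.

10.080%

One year is 4 periods at 0.0243 each: (1 + 0.0243)^4 ≈ 1.100801.
EAR = 1.100801 − 1 ≈ 10.08007%.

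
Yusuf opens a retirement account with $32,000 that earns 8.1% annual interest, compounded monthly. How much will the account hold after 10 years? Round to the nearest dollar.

$71,738

Growth factor = (1 + 0.00675)^120 ≈ 2.2417985996.
A ≈ 32,000 × 2.2417985996 ≈ 71,737.5552.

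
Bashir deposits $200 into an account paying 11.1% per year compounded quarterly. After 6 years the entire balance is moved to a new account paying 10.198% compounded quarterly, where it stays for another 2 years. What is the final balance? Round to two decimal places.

After 6 years at 11.1%: 200 × 1.92885531 ≈ 385.7711.
Then 2 years at 10.198%: 385.7711 × 1.22311806 ≈ 471.8436.

$471.84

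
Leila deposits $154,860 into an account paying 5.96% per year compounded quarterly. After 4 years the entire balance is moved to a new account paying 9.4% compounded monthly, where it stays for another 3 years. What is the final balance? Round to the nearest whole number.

Phase 1: 154,860·(1 + 0.0149)^16 ≈ 196,205.5532.
Phase 2: 196,205.5532·(1 + 0.094/12)^36 ≈ 259,839.4875.

$259,839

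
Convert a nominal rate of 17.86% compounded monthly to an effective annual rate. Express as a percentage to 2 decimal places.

One year is 12 periods at 0.0148833 each: (1 + 0.0148833)^12 ≈ 1.19397.
EAR = 1.19397 − 1 ≈ 19.39701%.

19.40%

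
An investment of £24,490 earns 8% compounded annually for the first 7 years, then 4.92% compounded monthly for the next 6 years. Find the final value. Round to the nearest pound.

£56,350

After 7 years at 8%: 24,490 × 1.7138242688 ≈ 41,971.5563.
Then 6 years at 4.92%: 41,971.5563 × 1.3425845018 ≈ 56,350.3611.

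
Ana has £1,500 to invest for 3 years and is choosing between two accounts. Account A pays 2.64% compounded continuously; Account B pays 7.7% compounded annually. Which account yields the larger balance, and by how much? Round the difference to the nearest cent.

A: e^(0.0264·3) = e^0.0792 ≈ 1.082420785, so 1,500 × 1.082420785 ≈ 1,623.6312.
B: (1 + 0.077)^3 ≈ 1.249243533, so 1,500 × 1.249243533 ≈ 1,873.8653.
Difference ≈ 250.2341 in favor of B.

Account B, by £250.23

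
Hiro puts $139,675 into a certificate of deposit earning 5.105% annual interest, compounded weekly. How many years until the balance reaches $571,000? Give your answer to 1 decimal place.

(1 + 0.000981731)^(52t) = 571,000/139,675 = 4.0881.
52t·ln(1 + 0.000981731) = ln(4.0881); 52t = 1.4081/0.000981249 ≈ 1434.9779.
t ≈ 27.5957 years.

27.6 years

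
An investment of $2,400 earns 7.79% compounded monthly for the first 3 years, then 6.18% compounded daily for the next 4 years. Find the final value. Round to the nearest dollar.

Phase 1: 2,400·(1 + 0.0779/12)^36 ≈ 3,029.5481.
Phase 2: 3,029.5481·(1 + 0.0618/365)^1460 ≈ 3,879.0587.

$3,879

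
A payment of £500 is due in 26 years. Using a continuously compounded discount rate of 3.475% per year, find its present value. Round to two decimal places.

£202.57

P = A·e^(−rt) = 500·e^(−0.9035).
e^(−0.9035) ≈ 0.405149153, so P ≈ 202.5746.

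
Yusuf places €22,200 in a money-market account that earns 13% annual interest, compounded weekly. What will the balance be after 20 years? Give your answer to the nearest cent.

Growth factor = (1 + 0.0025)^1040 ≈ 13.4201244709.
A ≈ 22,200 × 13.4201244709 ≈ 297,926.7633.

€297,926.76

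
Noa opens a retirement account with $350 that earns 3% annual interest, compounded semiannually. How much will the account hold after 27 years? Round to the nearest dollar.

$782

Periodic rate = 3%/2 = 0.015; periods = 2·27 = 54.
A = 350·(1 + 0.015)^54 ≈ 350·2.23442757 ≈ 782.0496.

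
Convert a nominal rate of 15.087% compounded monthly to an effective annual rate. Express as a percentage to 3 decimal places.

One year is 12 periods at 0.0125725 each: (1 + 0.0125725)^12 ≈ 1.161752.
EAR = 1.161752 − 1 ≈ 16.17523%.

16.175%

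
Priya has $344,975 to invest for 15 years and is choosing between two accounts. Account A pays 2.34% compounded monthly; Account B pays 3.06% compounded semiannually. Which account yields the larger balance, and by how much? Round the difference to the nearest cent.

Account B, by $54,160.28

Account A growth factor: (1 + 0.00195)^180 ≈ 1.42000191364; balance ≈ 489,865.1602.
Account B growth factor: (1 + 0.0153)^30 ≈ 1.57699960854; balance ≈ 544,025.4400.
Account B is larger by 54,160.2798.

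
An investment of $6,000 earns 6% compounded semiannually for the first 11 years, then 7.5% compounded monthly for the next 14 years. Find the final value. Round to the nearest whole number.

$32,746

Phase 1: 6,000·(1 + 0.03)^22 ≈ 11,496.6205.
Phase 2: 11,496.6205·(1 + 0.00625)^168 ≈ 32,746.1526.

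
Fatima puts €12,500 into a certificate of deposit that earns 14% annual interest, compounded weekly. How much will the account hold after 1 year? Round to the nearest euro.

Growth factor = (1 + 0.14/52)^52 ≈ 1.1500574252.
A ≈ 12,500 × 1.1500574252 ≈ 14,375.7178.

€14,376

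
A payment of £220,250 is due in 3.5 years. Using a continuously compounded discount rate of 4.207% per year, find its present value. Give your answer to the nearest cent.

P = A·e^(−rt) = 220,250·e^(−0.147245).
e^(−0.147245) ≈ 0.863082496299, so P ≈ 190,093.9198.

£190,093.92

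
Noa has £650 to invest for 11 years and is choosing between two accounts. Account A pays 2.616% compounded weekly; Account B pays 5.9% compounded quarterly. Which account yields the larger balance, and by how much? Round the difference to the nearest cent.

Account B, by £371.30

A: (1 + 0.02616/52)^572 ≈ 1.33334076, so 650 × 1.33334076 ≈ 866.6715.
B: (1 + 0.01475)^44 ≈ 1.904577457, so 650 × 1.904577457 ≈ 1,237.9753.
Difference ≈ 371.3039 in favor of B.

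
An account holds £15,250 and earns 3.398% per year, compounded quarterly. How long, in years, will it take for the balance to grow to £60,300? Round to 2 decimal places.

40.63 years

We need (1 + 0.008495)^(4t) = 3.9541, so 4t = ln 3.9541 / ln 1.008495 ≈ 162.5172.
t ≈ 162.5172/4 = 40.6293 years.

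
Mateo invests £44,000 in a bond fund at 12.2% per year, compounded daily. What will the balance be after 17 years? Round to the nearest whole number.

£349,968

Growth factor = (1 + 0.122/365)^6205 ≈ 7.95382912393.
A ≈ 44,000 × 7.95382912393 ≈ 349,968.4815.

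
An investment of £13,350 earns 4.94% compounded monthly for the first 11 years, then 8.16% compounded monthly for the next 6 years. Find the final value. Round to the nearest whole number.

£37,403

Phase 1: 13,350·(1 + 0.0494/12)^132 ≈ 22,961.0878.
Phase 2: 22,961.0878·(1 + 0.0068)^72 ≈ 37,402.7344.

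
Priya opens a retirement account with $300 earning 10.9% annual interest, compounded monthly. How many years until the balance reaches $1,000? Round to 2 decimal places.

11.10 years

(1 + 0.00908333)^(12t) = 1,000/300 = 3.3333.
12t·ln(1 + 0.00908333) = ln(3.3333); 12t = 1.204/0.00904233 ≈ 133.1485.
t ≈ 11.0957 years.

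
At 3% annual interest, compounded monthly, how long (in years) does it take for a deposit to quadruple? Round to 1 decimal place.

(1 + 0.0025)^(12t) = 4.
12t = ln 4 / ln(1 + 0.0025) ≈ 1.3863/0.00249688 ≈ 555.2106.
t ≈ 46.2676.

46.3 years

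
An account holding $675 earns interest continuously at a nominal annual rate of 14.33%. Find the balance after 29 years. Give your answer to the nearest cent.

A = P·e^(rt) = 675·e^(0.1433·29) = 675·e^4.1557.
e^4.1557 ≈ 63.796606546, so A ≈ 43,062.7094.

$43,062.71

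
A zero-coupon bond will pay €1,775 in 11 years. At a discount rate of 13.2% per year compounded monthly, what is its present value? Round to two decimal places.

Growth factor = (1 + 0.011)^132 ≈ 4.23791789.
P = 1,775/4.23791789 ≈ 418.8378.

€418.84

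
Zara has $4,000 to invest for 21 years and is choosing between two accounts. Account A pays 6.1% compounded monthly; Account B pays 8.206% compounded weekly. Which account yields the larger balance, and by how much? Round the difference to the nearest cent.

A: (1 + 0.061/12)^252 ≈ 3.5885747457, so 4,000 × 3.5885747457 ≈ 14,354.2990.
B: (1 + 0.08206/52)^1092 ≈ 5.5951587247, so 4,000 × 5.5951587247 ≈ 22,380.6349.
Difference ≈ 8,026.3359 in favor of B.

Account B, by $8,026.34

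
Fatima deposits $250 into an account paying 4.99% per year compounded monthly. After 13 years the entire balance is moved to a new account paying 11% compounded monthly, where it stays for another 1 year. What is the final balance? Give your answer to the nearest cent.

$532.89

Phase 1: 250·(1 + 0.0499/12)^156 ≈ 477.6202.
Phase 2: 477.6202·(1 + 0.11/12)^12 ≈ 532.8899.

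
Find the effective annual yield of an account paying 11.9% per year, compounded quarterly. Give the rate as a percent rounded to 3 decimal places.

EAR = (1 + 11.9%/4)^4 − 1 = (1 + 0.02975)^4 − 1.
(1 + 0.02975)^4 ≈ 1.124416, so EAR ≈ 12.44165%.

12.442%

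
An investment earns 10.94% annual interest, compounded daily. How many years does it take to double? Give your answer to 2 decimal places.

(1 + 0.000299726)^(365t) = 2.
365t = ln 2 / ln(1 + 0.000299726) ≈ 0.69315/0.000299681 ≈ 2312.9491.
t ≈ 6.3368.

6.34 years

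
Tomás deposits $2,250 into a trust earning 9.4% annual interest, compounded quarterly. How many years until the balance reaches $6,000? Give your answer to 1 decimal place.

10.6 years

We need (1 + 0.0235)^(4t) = 2.6667, so 4t = ln 2.6667 / ln 1.0235 ≈ 42.2259.
t ≈ 42.2259/4 = 10.5565 years.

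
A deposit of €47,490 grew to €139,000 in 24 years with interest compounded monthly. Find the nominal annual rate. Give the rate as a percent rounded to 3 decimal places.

4.483%

(1 + r/12)^288 = 139,000/47,490 = 2.92693.
1 + r/12 = 2.92693^(1/288) ≈ 1.003736, so r/12 ≈ 0.00373597.
r ≈ 12·0.00373597 = 4.48317%.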